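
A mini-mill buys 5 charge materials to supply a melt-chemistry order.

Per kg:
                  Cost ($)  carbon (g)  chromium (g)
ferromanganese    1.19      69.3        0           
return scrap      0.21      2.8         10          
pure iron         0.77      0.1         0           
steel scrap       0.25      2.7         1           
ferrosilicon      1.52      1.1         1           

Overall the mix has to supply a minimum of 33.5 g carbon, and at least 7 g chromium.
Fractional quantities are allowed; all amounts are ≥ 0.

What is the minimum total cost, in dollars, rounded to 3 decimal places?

This is a linear program. Let x1 = kg of ferromanganese, x2 = kg of return scrap, x3 = kg of pure iron, x4 = kg of steel scrap, x5 = kg of ferrosilicon.
Minimise 1.19x1 + 0.21x2 + 0.77x3 + 0.25x4 + 1.52x5 subject to:
  69.3x1 + 2.8x2 + 0.1x3 + 2.7x4 + 1.1x5 ≥ 33.5   (carbon)
  10x2 + 1x4 + 1x5 ≥ 7   (chromium)
  x1, x2, x3, x4, x5 ≥ 0.
The optimal basis is {ferromanganese, return scrap}; pure iron, steel scrap, ferrosilicon drop out. Binding constraints: carbon and chromium.
Optimal quantities: ferromanganese = 0.4551 kg, return scrap = 0.7 kg.
Objective = 1.19·0.4551 + 0.21·0.7 = 0.68857.

$0.689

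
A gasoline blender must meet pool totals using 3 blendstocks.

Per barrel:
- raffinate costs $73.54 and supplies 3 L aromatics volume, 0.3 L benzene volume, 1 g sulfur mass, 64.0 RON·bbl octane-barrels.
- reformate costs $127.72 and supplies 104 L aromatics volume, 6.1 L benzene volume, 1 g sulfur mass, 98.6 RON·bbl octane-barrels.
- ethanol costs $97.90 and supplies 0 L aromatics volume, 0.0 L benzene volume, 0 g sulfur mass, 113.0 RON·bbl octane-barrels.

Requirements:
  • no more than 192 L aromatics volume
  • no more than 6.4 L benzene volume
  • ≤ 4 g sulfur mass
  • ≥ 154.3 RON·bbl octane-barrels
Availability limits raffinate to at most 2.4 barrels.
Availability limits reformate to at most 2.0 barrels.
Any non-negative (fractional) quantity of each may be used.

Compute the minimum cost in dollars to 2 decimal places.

$133.68

Set it up as a linear program. Let x1 = barrels of raffinate, x2 = barrels of reformate, x3 = barrels of ethanol.
Minimise 73.54x1 + 127.72x2 + 97.9x3 with:
  3x1 + 104x2 ≤ 192   (aromatics volume)
  0.3x1 + 6.1x2 ≤ 6.4   (benzene volume)
  1x1 + 1x2 ≤ 4   (sulfur mass)
  64x1 + 98.6x2 + 113x3 ≥ 154.3   (octane-barrels)
  x1 ≤ 2.4
  x2 ≤ 2
  x1, x2, x3 ≥ 0.
The minimum-cost mix takes nothing from raffinate, reformate — only ethanol. There the octane-barrels constraint is tight.
Optimal quantities: ethanol = 1.3655 barrels.
Cost = 97.9·1.3655 = 133.6825.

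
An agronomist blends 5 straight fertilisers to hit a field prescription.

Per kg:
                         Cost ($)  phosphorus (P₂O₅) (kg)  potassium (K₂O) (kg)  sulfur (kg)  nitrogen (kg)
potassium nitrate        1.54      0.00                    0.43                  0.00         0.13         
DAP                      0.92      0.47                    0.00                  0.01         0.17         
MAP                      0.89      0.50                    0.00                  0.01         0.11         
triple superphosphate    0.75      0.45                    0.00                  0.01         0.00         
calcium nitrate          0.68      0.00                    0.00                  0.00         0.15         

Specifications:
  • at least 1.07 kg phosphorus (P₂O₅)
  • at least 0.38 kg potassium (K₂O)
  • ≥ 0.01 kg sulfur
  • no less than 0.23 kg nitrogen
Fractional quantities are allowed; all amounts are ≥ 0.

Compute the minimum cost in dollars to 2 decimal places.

Let x1 = kg of potassium nitrate, x2 = kg of DAP, x3 = kg of MAP, x4 = kg of triple superphosphate, x5 = kg of calcium nitrate.
min 1.54x1 + 0.92x2 + 0.89x3 + 0.75x4 + 0.68x5 subject to:
  0.47x2 + 0.5x3 + 0.45x4 ≥ 1.07   (phosphorus (P₂O₅))
  0.43x1 ≥ 0.38   (potassium (K₂O))
  0.01x2 + 0.01x3 + 0.01x4 ≥ 0.01   (sulfur)
  0.13x1 + 0.17x2 + 0.11x3 + 0.15x5 ≥ 0.23   (nitrogen)
  x1, x2, x3, x4, x5 ≥ 0.
The cheapest feasible vertex uses only potassium nitrate, MAP, triple superphosphate; DAP, calcium nitrate are not used. Binding constraints: phosphorus (P₂O₅), potassium (K₂O), nitrogen.
So potassium nitrate = 0.8837 kg, MAP = 1.047 kg, triple superphosphate = 1.215 kg.
Total cost: 1.54·0.8837 + 0.89·1.047 + 0.75·1.215 = 3.2040.

$3.20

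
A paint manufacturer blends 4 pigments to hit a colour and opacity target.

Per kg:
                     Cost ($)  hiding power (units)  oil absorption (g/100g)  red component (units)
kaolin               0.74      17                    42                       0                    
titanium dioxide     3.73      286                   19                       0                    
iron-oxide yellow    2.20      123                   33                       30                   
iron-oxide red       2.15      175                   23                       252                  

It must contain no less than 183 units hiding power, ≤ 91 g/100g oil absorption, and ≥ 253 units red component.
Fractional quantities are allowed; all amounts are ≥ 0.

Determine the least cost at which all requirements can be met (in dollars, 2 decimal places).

Set it up as a linear program. Let x1 = kg of kaolin, x2 = kg of titanium dioxide, x3 = kg of iron-oxide yellow, x4 = kg of iron-oxide red.
min 0.74x1 + 3.73x2 + 2.2x3 + 2.15x4 subject to:
  17x1 + 286x2 + 123x3 + 175x4 ≥ 183   (hiding power)
  42x1 + 19x2 + 33x3 + 23x4 ≤ 91   (oil absorption)
  30x3 + 252x4 ≥ 253   (red component)
  x1, x2, x3, x4 ≥ 0.
The optimal basis is {iron-oxide red}; kaolin, titanium dioxide, iron-oxide yellow drop out. Binding constraint: hiding power.
So iron-oxide red = 1.046 kg.
Hence cost = 2.15·1.046 = $2.2489.

$2.25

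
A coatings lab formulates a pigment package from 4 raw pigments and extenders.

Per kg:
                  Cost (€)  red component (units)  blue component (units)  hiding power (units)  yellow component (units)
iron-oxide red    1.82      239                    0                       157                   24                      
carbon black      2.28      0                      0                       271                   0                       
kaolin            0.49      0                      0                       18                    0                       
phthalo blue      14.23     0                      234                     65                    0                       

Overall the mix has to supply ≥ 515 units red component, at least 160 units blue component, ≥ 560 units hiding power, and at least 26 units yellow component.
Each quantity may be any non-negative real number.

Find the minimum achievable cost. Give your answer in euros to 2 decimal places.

Treat it as an LP. Let x1 = kg of iron-oxide red, x2 = kg of carbon black, x3 = kg of kaolin, x4 = kg of phthalo blue.
min 1.82x1 + 2.28x2 + 0.49x3 + 14.23x4 s.t.:
  239x1 ≥ 515   (red component)
  234x4 ≥ 160   (blue component)
  157x1 + 271x2 + 18x3 + 65x4 ≥ 560   (hiding power)
  24x1 ≥ 26   (yellow component)
  x1, x2, x3, x4 ≥ 0.
The optimal basis is {iron-oxide red, carbon black, phthalo blue}; kaolin drops out. The red component, blue component, hiding power requirements are met with equality.
Optimal quantities: iron-oxide red = 2.155 kg, carbon black = 0.6541 kg, phthalo blue = 0.6838 kg.
Objective = 1.82·2.155 + 2.28·0.6541 + 14.23·0.6838 = 15.1439.

€15.14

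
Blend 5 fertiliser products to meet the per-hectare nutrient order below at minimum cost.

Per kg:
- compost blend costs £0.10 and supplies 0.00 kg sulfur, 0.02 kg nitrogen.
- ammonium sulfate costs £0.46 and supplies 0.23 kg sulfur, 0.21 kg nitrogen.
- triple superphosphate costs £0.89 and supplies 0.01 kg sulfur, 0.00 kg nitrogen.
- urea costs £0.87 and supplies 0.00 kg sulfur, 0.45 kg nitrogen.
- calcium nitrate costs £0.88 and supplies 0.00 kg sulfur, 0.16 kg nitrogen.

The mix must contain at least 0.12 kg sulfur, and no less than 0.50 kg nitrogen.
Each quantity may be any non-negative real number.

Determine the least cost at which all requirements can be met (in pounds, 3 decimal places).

£0.995

Treat it as an LP. Let x1 = kg of compost blend, x2 = kg of ammonium sulfate, x3 = kg of triple superphosphate, x4 = kg of urea, x5 = kg of calcium nitrate.
Minimize 0.1x1 + 0.46x2 + 0.89x3 + 0.87x4 + 0.88x5 subject to:
  0.23x2 + 0.01x3 ≥ 0.12   (sulfur)
  0.02x1 + 0.21x2 + 0.45x4 + 0.16x5 ≥ 0.5   (nitrogen)
  x1, x2, x3, x4, x5 ≥ 0.
The optimal basis is {ammonium sulfate, urea}; compost blend, triple superphosphate, calcium nitrate drop out. Binding constraints: sulfur and nitrogen.
That vertex is x2 = 0.5217, x4 = 0.8676.
Hence cost = 0.46·0.5217 + 0.87·0.8676 = £0.99479.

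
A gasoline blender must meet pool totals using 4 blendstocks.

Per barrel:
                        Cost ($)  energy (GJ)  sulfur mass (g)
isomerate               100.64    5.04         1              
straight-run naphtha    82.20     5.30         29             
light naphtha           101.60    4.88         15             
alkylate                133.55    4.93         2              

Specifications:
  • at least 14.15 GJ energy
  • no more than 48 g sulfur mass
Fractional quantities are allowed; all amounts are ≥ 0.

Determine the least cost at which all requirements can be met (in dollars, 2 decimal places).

Let x1 = barrels of isomerate, x2 = barrels of straight-run naphtha, x3 = barrels of light naphtha, x4 = barrels of alkylate.
Minimise 100.64x1 + 82.2x2 + 101.6x3 + 133.55x4 subject to:
  5.04x1 + 5.3x2 + 4.88x3 + 4.93x4 ≥ 14.15   (energy)
  1x1 + 29x2 + 15x3 + 2x4 ≤ 48   (sulfur mass)
  x1, x2, x3, x4 ≥ 0.
The minimum-cost mix takes nothing from light naphtha, alkylate — only isomerate, straight-run naphtha. The energy and sulfur mass requirements are met with equality.
Optimal quantities: isomerate = 1.1071 barrels, straight-run naphtha = 1.617 barrels.
Hence cost = 100.64·1.1071 + 82.2·1.617 = $244.3359.

$244.34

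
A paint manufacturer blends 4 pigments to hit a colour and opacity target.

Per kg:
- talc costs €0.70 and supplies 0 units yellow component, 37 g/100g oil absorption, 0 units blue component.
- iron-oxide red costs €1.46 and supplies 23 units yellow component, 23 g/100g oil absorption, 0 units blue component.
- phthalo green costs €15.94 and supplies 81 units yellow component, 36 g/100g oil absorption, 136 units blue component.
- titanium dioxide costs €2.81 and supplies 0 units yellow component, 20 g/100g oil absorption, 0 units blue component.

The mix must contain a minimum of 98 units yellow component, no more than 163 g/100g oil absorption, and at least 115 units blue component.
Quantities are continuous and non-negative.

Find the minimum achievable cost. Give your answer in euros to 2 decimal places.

Let x1 = kg of talc, x2 = kg of iron-oxide red, x3 = kg of phthalo green, x4 = kg of titanium dioxide.
min 0.7x1 + 1.46x2 + 15.94x3 + 2.81x4 s.t.:
  23x2 + 81x3 ≥ 98   (yellow component)
  37x1 + 23x2 + 36x3 + 20x4 ≤ 163   (oil absorption)
  136x3 ≥ 115   (blue component)
  x1, x2, x3, x4 ≥ 0.
The cheapest feasible vertex uses only iron-oxide red, phthalo green; talc, titanium dioxide are not used. Binding constraints: yellow component and blue component.
So iron-oxide red = 1.283 kg, phthalo green = 0.8456 kg.
Total cost: 1.46·1.283 + 15.94·0.8456 = 15.3520.

€15.35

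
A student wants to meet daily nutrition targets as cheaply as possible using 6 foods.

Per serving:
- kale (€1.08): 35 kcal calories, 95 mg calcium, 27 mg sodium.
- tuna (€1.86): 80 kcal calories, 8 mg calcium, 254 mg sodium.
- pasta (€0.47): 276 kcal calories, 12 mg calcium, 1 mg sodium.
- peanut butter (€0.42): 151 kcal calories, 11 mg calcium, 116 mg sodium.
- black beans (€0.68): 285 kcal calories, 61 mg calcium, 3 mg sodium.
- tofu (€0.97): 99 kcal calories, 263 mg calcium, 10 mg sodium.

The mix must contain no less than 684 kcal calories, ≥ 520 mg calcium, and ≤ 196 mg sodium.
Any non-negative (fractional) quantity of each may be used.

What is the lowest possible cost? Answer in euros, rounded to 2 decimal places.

Let x1 = servings of kale, x2 = servings of tuna, x3 = servings of pasta, x4 = servings of peanut butter, x5 = servings of black beans, x6 = servings of tofu.
min 1.08x1 + 1.86x2 + 0.47x3 + 0.42x4 + 0.68x5 + 0.97x6 subject to:
  35x1 + 80x2 + 276x3 + 151x4 + 285x5 + 99x6 ≥ 684   (calories)
  95x1 + 8x2 + 12x3 + 11x4 + 61x5 + 263x6 ≥ 520   (calcium)
  27x1 + 254x2 + 1x3 + 116x4 + 3x5 + 10x6 ≤ 196   (sodium)
  x1, x2, x3, x4, x5, x6 ≥ 0.
At the optimum only pasta, tofu are positive (kale, tuna, peanut butter, black beans = 0). There the calories and calcium constraints are tight.
So pasta = 1.798 servings, tofu = 1.895 servings.
Cost = 0.47·1.798 + 0.97·1.895 = 2.6832.

€2.68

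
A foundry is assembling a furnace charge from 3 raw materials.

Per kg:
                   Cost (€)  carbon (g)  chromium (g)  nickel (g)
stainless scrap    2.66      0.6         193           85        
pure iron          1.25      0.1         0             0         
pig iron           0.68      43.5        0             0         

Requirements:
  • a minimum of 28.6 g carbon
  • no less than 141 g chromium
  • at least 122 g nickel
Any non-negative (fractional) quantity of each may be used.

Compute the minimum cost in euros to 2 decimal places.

€4.25

Set it up as a linear program. Let x1 = kg of stainless scrap, x2 = kg of pure iron, x3 = kg of pig iron.
min 2.66x1 + 1.25x2 + 0.68x3 s.t.:
  0.6x1 + 0.1x2 + 43.5x3 ≥ 28.6   (carbon)
  193x1 ≥ 141   (chromium)
  85x1 ≥ 122   (nickel)
  x1, x2, x3 ≥ 0.
At the optimum only stainless scrap, pig iron are positive (pure iron = 0). There the carbon and nickel constraints are tight.
That vertex is x1 = 1.435, x3 = 0.6377.
Hence cost = 2.66·1.435 + 0.68·0.6377 = €4.2507.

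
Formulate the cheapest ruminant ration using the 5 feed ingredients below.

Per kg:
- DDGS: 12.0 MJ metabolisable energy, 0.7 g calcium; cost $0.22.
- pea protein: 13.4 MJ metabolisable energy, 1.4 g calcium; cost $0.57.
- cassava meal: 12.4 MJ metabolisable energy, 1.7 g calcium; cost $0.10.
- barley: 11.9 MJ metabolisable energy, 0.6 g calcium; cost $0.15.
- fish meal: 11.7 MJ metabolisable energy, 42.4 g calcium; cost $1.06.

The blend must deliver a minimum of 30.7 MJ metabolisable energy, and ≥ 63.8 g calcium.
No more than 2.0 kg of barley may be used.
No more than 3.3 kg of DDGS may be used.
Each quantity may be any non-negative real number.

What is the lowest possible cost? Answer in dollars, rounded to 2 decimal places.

$1.66

This is a linear program. Let x1 = kg of DDGS, x2 = kg of pea protein, x3 = kg of cassava meal, x4 = kg of barley, x5 = kg of fish meal.
Minimize 0.22x1 + 0.57x2 + 0.1x3 + 0.15x4 + 1.06x5 subject to:
  12x1 + 13.4x2 + 12.4x3 + 11.9x4 + 11.7x5 ≥ 30.7   (metabolisable energy)
  0.7x1 + 1.4x2 + 1.7x3 + 0.6x4 + 42.4x5 ≥ 63.8   (calcium)
  x4 ≤ 2
  x1 ≤ 3.3
  x1, x2, x3, x4, x5 ≥ 0.
The minimum-cost mix takes nothing from DDGS, pea protein, barley — only cassava meal, fish meal. There the metabolisable energy and calcium constraints are tight.
So cassava meal = 1.098 kg, fish meal = 1.461 kg.
Hence cost = 0.1·1.098 + 1.06·1.461 = $1.6585.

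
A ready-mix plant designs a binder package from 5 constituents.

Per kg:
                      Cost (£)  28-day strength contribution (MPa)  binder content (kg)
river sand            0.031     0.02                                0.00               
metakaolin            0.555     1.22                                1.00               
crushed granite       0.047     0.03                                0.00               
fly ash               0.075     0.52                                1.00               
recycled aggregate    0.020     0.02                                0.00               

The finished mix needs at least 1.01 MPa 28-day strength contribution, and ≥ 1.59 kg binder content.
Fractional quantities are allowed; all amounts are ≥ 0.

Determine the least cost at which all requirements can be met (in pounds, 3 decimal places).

Treat it as an LP. Let x1 = kg of river sand, x2 = kg of metakaolin, x3 = kg of crushed granite, x4 = kg of fly ash, x5 = kg of recycled aggregate.
Minimise 0.031x1 + 0.555x2 + 0.047x3 + 0.075x4 + 0.02x5 s.t.:
  0.02x1 + 1.22x2 + 0.03x3 + 0.52x4 + 0.02x5 ≥ 1.01   (28-day strength contribution)
  1x2 + 1x4 ≥ 1.59   (binder content)
  x1, x2, x3, x4, x5 ≥ 0.
The cheapest feasible vertex uses only fly ash; river sand, metakaolin, crushed granite, recycled aggregate are not used. The 28-day strength contribution requirement is met with equality.
So fly ash = 1.942 kg.
Cost = 0.075·1.942 = 0.14565.

£0.146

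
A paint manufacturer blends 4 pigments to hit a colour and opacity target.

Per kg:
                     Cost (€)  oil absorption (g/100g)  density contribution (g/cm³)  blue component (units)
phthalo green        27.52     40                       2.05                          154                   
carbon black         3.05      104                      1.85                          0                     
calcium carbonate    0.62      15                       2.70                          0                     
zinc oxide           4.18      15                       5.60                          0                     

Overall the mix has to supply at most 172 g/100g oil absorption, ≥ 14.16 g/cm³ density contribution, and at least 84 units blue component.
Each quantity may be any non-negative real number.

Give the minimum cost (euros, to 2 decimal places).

€18.01

Let x1 = kg of phthalo green, x2 = kg of carbon black, x3 = kg of calcium carbonate, x4 = kg of zinc oxide.
min 27.52x1 + 3.05x2 + 0.62x3 + 4.18x4 s.t.:
  40x1 + 104x2 + 15x3 + 15x4 ≤ 172   (oil absorption)
  2.05x1 + 1.85x2 + 2.7x3 + 5.6x4 ≥ 14.16   (density contribution)
  154x1 ≥ 84   (blue component)
  x1, x2, x3, x4 ≥ 0.
The optimal basis is {phthalo green, calcium carbonate}; carbon black, zinc oxide drop out. There the density contribution and blue component constraints are tight.
Optimal quantities: phthalo green = 0.5455 kg, calcium carbonate = 4.83 kg.
Cost = 27.52·0.5455 + 0.62·4.83 = 18.0068.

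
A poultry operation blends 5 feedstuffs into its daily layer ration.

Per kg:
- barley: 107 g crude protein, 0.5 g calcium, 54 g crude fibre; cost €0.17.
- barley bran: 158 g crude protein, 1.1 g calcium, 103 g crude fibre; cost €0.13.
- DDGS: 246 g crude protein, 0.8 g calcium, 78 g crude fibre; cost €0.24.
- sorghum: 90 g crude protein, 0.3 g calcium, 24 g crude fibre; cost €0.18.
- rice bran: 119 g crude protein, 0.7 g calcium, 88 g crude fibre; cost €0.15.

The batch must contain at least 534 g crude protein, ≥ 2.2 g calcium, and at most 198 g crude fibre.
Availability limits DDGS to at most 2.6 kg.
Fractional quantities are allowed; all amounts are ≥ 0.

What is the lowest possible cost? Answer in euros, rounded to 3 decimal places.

€0.736

Treat it as an LP. Let x1 = kg of barley, x2 = kg of barley bran, x3 = kg of DDGS, x4 = kg of sorghum, x5 = kg of rice bran.
Minimise 0.17x1 + 0.13x2 + 0.24x3 + 0.18x4 + 0.15x5 subject to:
  107x1 + 158x2 + 246x3 + 90x4 + 119x5 ≥ 534   (crude protein)
  0.5x1 + 1.1x2 + 0.8x3 + 0.3x4 + 0.7x5 ≥ 2.2   (calcium)
  54x1 + 103x2 + 78x3 + 24x4 + 88x5 ≤ 198   (crude fibre)
  x3 ≤ 2.6
  x1, x2, x3, x4, x5 ≥ 0.
At the optimum only barley bran, DDGS, sorghum are positive (barley, rice bran = 0). There the crude protein, calcium, crude fibre constraints are tight.
That vertex is x2 = 0.759, x3 = 0.7582, x4 = 2.528.
Cost = 0.13·0.759 + 0.24·0.7582 + 0.18·2.528 = 0.73568.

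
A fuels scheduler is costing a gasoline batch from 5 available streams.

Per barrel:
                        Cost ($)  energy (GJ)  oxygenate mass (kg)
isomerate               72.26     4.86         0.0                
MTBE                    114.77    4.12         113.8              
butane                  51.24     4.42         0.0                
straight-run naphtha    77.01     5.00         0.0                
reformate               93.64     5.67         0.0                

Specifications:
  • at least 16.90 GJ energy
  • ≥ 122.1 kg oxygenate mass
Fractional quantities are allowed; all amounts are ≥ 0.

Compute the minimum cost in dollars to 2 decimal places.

$267.81

Let x1 = barrels of isomerate, x2 = barrels of MTBE, x3 = barrels of butane, x4 = barrels of straight-run naphtha, x5 = barrels of reformate.
Minimize 72.26x1 + 114.77x2 + 51.24x3 + 77.01x4 + 93.64x5 subject to:
  4.86x1 + 4.12x2 + 4.42x3 + 5x4 + 5.67x5 ≥ 16.9   (energy)
  113.8x2 ≥ 122.1   (oxygenate mass)
  x1, x2, x3, x4, x5 ≥ 0.
The optimal basis is {MTBE, butane}; isomerate, straight-run naphtha, reformate drop out. There the energy and oxygenate mass constraints are tight.
Solving gives x2 = 1.0729, x3 = 2.8234.
Total cost: 114.77·1.0729 + 51.24·2.8234 = 267.8077.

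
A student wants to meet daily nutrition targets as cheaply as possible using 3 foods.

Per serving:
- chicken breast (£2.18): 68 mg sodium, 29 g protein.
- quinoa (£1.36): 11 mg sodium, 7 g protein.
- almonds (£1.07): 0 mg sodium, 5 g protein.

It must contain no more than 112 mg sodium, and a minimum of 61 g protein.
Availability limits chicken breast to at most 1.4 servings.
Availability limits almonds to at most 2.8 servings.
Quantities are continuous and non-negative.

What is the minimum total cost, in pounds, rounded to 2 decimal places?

£7.21

Treat it as an LP. Let x1 = servings of chicken breast, x2 = servings of quinoa, x3 = servings of almonds.
min 2.18x1 + 1.36x2 + 1.07x3 with:
  68x1 + 11x2 ≤ 112   (sodium)
  29x1 + 7x2 + 5x3 ≥ 61   (protein)
  x1 ≤ 1.4
  x3 ≤ 2.8
  x1, x2, x3 ≥ 0.
All 3 inputs are positive at the optimum. The sodium, protein, the chicken breast cap requirements are met with equality.
Optimal quantities: chicken breast = 1.4 servings, quinoa = 1.527 servings, almonds = 1.942 servings.
Cost = 2.18·1.4 + 1.36·1.527 + 1.07·1.942 = 7.2067.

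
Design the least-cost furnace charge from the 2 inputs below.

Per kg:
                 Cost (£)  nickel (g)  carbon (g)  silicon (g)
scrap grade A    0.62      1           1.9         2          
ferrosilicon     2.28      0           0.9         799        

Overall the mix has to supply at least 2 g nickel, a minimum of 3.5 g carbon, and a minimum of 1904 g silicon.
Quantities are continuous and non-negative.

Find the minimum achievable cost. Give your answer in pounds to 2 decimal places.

Treat it as an LP. Let x1 = kg of scrap grade A, x2 = kg of ferrosilicon.
min 0.62x1 + 2.28x2 s.t.:
  1x1 ≥ 2   (nickel)
  1.9x1 + 0.9x2 ≥ 3.5   (carbon)
  2x1 + 799x2 ≥ 1904   (silicon)
  x1, x2 ≥ 0.
Both inputs are positive at the optimum. There the nickel and silicon constraints are tight.
So scrap grade A = 2 kg, ferrosilicon = 2.378 kg.
Cost = 0.62·2 + 2.28·2.378 = 6.6618.

£6.66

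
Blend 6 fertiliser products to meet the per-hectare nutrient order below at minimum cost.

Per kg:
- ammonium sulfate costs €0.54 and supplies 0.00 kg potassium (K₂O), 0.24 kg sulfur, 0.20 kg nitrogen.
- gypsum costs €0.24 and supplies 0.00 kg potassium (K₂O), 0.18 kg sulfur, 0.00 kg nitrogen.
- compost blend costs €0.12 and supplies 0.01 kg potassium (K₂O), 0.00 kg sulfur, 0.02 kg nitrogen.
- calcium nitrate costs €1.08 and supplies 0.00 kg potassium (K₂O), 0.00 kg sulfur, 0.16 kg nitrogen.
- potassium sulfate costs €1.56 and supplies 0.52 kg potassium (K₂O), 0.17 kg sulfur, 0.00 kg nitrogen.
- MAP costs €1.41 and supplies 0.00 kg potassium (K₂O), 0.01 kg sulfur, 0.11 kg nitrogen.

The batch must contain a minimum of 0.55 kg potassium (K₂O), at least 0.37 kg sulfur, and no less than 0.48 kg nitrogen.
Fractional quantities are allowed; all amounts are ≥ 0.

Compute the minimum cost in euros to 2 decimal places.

€2.95

Treat it as an LP. Let x1 = kg of ammonium sulfate, x2 = kg of gypsum, x3 = kg of compost blend, x4 = kg of calcium nitrate, x5 = kg of potassium sulfate, x6 = kg of MAP.
min 0.54x1 + 0.24x2 + 0.12x3 + 1.08x4 + 1.56x5 + 1.41x6 subject to:
  0.01x3 + 0.52x5 ≥ 0.55   (potassium (K₂O))
  0.24x1 + 0.18x2 + 0.17x5 + 0.01x6 ≥ 0.37   (sulfur)
  0.2x1 + 0.02x3 + 0.16x4 + 0.11x6 ≥ 0.48   (nitrogen)
  x1, x2, x3, x4, x5, x6 ≥ 0.
The minimum-cost mix takes nothing from gypsum, compost blend, calcium nitrate, MAP — only ammonium sulfate, potassium sulfate. Binding constraints: potassium (K₂O) and nitrogen.
That vertex is x1 = 2.4, x5 = 1.058.
Hence cost = 0.54·2.4 + 1.56·1.058 = €2.9465.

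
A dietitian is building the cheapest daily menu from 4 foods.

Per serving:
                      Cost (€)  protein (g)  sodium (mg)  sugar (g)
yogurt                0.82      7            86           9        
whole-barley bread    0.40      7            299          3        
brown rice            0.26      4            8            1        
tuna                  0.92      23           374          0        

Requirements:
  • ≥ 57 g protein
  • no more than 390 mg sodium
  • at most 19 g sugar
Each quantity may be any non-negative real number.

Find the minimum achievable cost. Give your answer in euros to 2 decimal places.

€3.22

Treat it as an LP. Let x1 = servings of yogurt, x2 = servings of whole-barley bread, x3 = servings of brown rice, x4 = servings of tuna.
min 0.82x1 + 0.4x2 + 0.26x3 + 0.92x4 s.t.:
  7x1 + 7x2 + 4x3 + 23x4 ≥ 57   (protein)
  86x1 + 299x2 + 8x3 + 374x4 ≤ 390   (sodium)
  9x1 + 3x2 + 1x3 ≤ 19   (sugar)
  x1, x2, x3, x4 ≥ 0.
The cheapest feasible vertex uses only brown rice, tuna; yogurt, whole-barley bread are not used. There the protein and sodium constraints are tight.
Optimal quantities: brown rice = 9.412 servings, tuna = 0.8415 servings.
Hence cost = 0.26·9.412 + 0.92·0.8415 = €3.2213.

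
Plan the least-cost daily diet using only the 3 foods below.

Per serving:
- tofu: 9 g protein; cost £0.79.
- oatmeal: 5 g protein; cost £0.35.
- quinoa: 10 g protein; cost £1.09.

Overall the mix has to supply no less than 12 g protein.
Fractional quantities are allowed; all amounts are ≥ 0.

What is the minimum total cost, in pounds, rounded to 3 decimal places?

Treat it as an LP. Let x1 = servings of tofu, x2 = servings of oatmeal, x3 = servings of quinoa.
min 0.79x1 + 0.35x2 + 1.09x3 subject to:
  9x1 + 5x2 + 10x3 ≥ 12   (protein)
  x1, x2, x3 ≥ 0.
The cheapest feasible vertex uses only oatmeal; tofu, quinoa are not used. Binding constraint: protein.
So oatmeal = 2.4 servings.
Cost = 0.35·2.4 = 0.84000.

£0.840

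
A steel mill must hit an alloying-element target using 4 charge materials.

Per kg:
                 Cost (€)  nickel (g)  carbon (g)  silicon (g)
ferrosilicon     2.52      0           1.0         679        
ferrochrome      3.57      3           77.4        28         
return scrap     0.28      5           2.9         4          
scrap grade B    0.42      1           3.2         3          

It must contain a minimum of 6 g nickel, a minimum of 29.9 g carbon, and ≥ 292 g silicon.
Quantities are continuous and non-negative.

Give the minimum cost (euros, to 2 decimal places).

Let x1 = kg of ferrosilicon, x2 = kg of ferrochrome, x3 = kg of return scrap, x4 = kg of scrap grade B.
Minimize 2.52x1 + 3.57x2 + 0.28x3 + 0.42x4 s.t.:
  3x2 + 5x3 + 1x4 ≥ 6   (nickel)
  1x1 + 77.4x2 + 2.9x3 + 3.2x4 ≥ 29.9   (carbon)
  679x1 + 28x2 + 4x3 + 3x4 ≥ 292   (silicon)
  x1, x2, x3, x4 ≥ 0.
The cheapest feasible vertex uses only ferrosilicon, ferrochrome, return scrap; scrap grade B is not used. The nickel, carbon, silicon requirements are met with equality.
That vertex is x1 = 0.41, x2 = 0.3438, x3 = 0.9937.
Cost = 2.52·0.41 + 3.57·0.3438 + 0.28·0.9937 = 2.5388.

€2.54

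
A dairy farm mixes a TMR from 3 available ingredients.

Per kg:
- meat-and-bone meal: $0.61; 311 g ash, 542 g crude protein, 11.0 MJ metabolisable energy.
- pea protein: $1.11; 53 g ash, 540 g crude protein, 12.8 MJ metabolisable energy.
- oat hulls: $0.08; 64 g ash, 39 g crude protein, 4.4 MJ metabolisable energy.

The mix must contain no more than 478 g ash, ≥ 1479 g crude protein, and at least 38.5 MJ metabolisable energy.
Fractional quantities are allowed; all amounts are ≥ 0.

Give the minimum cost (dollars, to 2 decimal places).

$2.56

Treat it as an LP. Let x1 = kg of meat-and-bone meal, x2 = kg of pea protein, x3 = kg of oat hulls.
Minimize 0.61x1 + 1.11x2 + 0.08x3 s.t.:
  311x1 + 53x2 + 64x3 ≤ 478   (ash)
  542x1 + 540x2 + 39x3 ≥ 1479   (crude protein)
  11x1 + 12.8x2 + 4.4x3 ≥ 38.5   (metabolisable energy)
  x1, x2, x3 ≥ 0.
All 3 inputs are positive at the optimum. Binding constraints: ash, crude protein, metabolisable energy.
Optimal quantities: meat-and-bone meal = 0.9429 kg, pea protein = 1.685 kg, oat hulls = 1.492 kg.
Hence cost = 0.61·0.9429 + 1.11·1.685 + 0.08·1.492 = $2.5649.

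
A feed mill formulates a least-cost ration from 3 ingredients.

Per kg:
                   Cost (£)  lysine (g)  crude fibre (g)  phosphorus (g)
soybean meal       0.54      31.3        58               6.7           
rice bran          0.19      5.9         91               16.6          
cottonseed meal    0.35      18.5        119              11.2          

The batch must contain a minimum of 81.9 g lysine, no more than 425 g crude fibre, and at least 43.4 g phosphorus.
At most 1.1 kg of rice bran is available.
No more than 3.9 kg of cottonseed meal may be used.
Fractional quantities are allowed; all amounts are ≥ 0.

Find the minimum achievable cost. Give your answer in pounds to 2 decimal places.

£1.53

Set it up as a linear program. Let x1 = kg of soybean meal, x2 = kg of rice bran, x3 = kg of cottonseed meal.
Minimize 0.54x1 + 0.19x2 + 0.35x3 with:
  31.3x1 + 5.9x2 + 18.5x3 ≥ 81.9   (lysine)
  58x1 + 91x2 + 119x3 ≤ 425   (crude fibre)
  6.7x1 + 16.6x2 + 11.2x3 ≥ 43.4   (phosphorus)
  x2 ≤ 1.1
  x3 ≤ 3.9
  x1, x2, x3 ≥ 0.
The optimal mix uses every input. Binding constraints: lysine, crude fibre, phosphorus.
That vertex is x1 = 0.8201, x2 = 0.2965, x3 = 2.945.
Cost = 0.54·0.8201 + 0.19·0.2965 + 0.35·2.945 = 1.5299.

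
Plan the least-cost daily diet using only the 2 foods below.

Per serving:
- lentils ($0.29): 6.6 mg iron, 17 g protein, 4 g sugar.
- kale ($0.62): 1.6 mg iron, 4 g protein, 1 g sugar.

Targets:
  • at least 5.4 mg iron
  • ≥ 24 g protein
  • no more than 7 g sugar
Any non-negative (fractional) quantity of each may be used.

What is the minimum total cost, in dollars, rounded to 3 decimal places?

$0.409

Treat it as an LP. Let x1 = servings of lentils, x2 = servings of kale.
Minimise 0.29x1 + 0.62x2 subject to:
  6.6x1 + 1.6x2 ≥ 5.4   (iron)
  17x1 + 4x2 ≥ 24   (protein)
  4x1 + 1x2 ≤ 7   (sugar)
  x1, x2 ≥ 0.
The cheapest feasible vertex uses only lentils; kale is not used. There the protein constraint is tight.
That vertex is x1 = 1.412.
Hence cost = 0.29·1.412 = $0.40948.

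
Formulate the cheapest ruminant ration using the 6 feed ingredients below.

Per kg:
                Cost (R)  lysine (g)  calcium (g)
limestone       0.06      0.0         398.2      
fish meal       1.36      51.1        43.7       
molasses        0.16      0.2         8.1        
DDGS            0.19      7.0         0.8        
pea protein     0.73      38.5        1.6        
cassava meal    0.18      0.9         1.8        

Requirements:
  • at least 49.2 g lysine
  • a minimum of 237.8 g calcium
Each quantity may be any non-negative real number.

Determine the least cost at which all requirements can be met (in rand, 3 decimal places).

R0.968

Set it up as a linear program. Let x1 = kg of limestone, x2 = kg of fish meal, x3 = kg of molasses, x4 = kg of DDGS, x5 = kg of pea protein, x6 = kg of cassava meal.
min 0.06x1 + 1.36x2 + 0.16x3 + 0.19x4 + 0.73x5 + 0.18x6 with:
  51.1x2 + 0.2x3 + 7x4 + 38.5x5 + 0.9x6 ≥ 49.2   (lysine)
  398.2x1 + 43.7x2 + 8.1x3 + 0.8x4 + 1.6x5 + 1.8x6 ≥ 237.8   (calcium)
  x1, x2, x3, x4, x5, x6 ≥ 0.
The minimum-cost mix takes nothing from fish meal, molasses, DDGS, cassava meal — only limestone, pea protein. The lysine and calcium requirements are met with equality.
So limestone = 0.5921 kg, pea protein = 1.278 kg.
Cost = 0.06·0.5921 + 0.73·1.278 = 0.96847.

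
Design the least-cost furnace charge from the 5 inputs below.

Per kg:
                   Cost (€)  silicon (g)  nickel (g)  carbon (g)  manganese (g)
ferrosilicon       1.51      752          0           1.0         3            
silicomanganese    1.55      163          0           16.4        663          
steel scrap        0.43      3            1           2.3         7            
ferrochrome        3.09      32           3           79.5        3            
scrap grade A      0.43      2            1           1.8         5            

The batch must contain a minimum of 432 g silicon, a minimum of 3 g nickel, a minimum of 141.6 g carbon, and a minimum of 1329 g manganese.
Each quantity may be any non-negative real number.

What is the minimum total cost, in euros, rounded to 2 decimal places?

Set it up as a linear program. Let x1 = kg of ferrosilicon, x2 = kg of silicomanganese, x3 = kg of steel scrap, x4 = kg of ferrochrome, x5 = kg of scrap grade A.
Minimise 1.51x1 + 1.55x2 + 0.43x3 + 3.09x4 + 0.43x5 subject to:
  752x1 + 163x2 + 3x3 + 32x4 + 2x5 ≥ 432   (silicon)
  1x3 + 3x4 + 1x5 ≥ 3   (nickel)
  1x1 + 16.4x2 + 2.3x3 + 79.5x4 + 1.8x5 ≥ 141.6   (carbon)
  3x1 + 663x2 + 7x3 + 3x4 + 5x5 ≥ 1329   (manganese)
  x1, x2, x3, x4, x5 ≥ 0.
The optimal basis is {ferrosilicon, silicomanganese, ferrochrome}; steel scrap, scrap grade A drop out. Binding constraints: silicon, carbon, manganese.
Solving gives x1 = 0.08319, x2 = 1.998, x4 = 1.368.
Total cost: 1.51·0.08319 + 1.55·1.998 + 3.09·1.368 = 7.4496.

€7.45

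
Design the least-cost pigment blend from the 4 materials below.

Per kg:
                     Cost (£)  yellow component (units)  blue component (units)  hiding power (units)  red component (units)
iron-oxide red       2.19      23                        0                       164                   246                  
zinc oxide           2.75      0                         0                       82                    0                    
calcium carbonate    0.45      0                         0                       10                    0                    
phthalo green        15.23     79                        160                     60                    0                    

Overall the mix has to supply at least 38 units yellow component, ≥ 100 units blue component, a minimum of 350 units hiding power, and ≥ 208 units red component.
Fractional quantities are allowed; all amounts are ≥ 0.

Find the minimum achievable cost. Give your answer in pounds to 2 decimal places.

£13.69

This is a linear program. Let x1 = kg of iron-oxide red, x2 = kg of zinc oxide, x3 = kg of calcium carbonate, x4 = kg of phthalo green.
min 2.19x1 + 2.75x2 + 0.45x3 + 15.23x4 subject to:
  23x1 + 79x4 ≥ 38   (yellow component)
  160x4 ≥ 100   (blue component)
  164x1 + 82x2 + 10x3 + 60x4 ≥ 350   (hiding power)
  246x1 ≥ 208   (red component)
  x1, x2, x3, x4 ≥ 0.
The cheapest feasible vertex uses only iron-oxide red, phthalo green; zinc oxide, calcium carbonate are not used. Binding constraints: blue component and hiding power.
So iron-oxide red = 1.905 kg, phthalo green = 0.625 kg.
Objective = 2.19·1.905 + 15.23·0.625 = 13.6907.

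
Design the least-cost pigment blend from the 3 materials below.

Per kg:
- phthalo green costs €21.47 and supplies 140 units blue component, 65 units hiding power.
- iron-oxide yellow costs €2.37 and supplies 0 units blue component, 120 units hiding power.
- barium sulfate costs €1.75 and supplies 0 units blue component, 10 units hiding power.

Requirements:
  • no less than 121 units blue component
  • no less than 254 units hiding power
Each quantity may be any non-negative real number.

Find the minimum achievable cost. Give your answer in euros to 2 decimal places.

Treat it as an LP. Let x1 = kg of phthalo green, x2 = kg of iron-oxide yellow, x3 = kg of barium sulfate.
Minimise 21.47x1 + 2.37x2 + 1.75x3 subject to:
  140x1 ≥ 121   (blue component)
  65x1 + 120x2 + 10x3 ≥ 254   (hiding power)
  x1, x2, x3 ≥ 0.
The cheapest feasible vertex uses only phthalo green, iron-oxide yellow; barium sulfate is not used. Binding constraints: blue component and hiding power.
Optimal quantities: phthalo green = 0.8643 kg, iron-oxide yellow = 1.649 kg.
Hence cost = 21.47·0.8643 + 2.37·1.649 = €22.4647.

€22.46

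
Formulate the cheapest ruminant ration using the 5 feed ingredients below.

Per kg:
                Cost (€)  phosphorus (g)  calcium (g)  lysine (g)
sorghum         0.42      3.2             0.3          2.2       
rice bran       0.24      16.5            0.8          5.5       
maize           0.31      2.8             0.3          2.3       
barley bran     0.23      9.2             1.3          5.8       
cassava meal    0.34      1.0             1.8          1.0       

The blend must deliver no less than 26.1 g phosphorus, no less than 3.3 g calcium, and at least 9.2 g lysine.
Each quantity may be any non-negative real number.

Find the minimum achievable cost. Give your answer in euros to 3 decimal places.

Let x1 = kg of sorghum, x2 = kg of rice bran, x3 = kg of maize, x4 = kg of barley bran, x5 = kg of cassava meal.
min 0.42x1 + 0.24x2 + 0.31x3 + 0.23x4 + 0.34x5 with:
  3.2x1 + 16.5x2 + 2.8x3 + 9.2x4 + 1x5 ≥ 26.1   (phosphorus)
  0.3x1 + 0.8x2 + 0.3x3 + 1.3x4 + 1.8x5 ≥ 3.3   (calcium)
  2.2x1 + 5.5x2 + 2.3x3 + 5.8x4 + 1x5 ≥ 9.2   (lysine)
  x1, x2, x3, x4, x5 ≥ 0.
The minimum-cost mix takes nothing from sorghum, maize, cassava meal — only rice bran, barley bran. The phosphorus and calcium requirements are met with equality.
So rice bran = 0.2534 kg, barley bran = 2.383 kg.
Cost = 0.24·0.2534 + 0.23·2.383 = 0.60891.

€0.609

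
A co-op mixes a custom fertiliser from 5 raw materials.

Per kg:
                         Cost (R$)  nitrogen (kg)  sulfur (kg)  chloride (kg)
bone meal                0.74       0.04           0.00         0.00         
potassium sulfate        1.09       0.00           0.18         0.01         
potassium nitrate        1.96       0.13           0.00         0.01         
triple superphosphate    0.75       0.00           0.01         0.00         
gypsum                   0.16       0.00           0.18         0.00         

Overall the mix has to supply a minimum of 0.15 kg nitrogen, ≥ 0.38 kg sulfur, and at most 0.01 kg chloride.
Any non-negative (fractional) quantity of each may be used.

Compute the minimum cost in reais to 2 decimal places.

Let x1 = kg of bone meal, x2 = kg of potassium sulfate, x3 = kg of potassium nitrate, x4 = kg of triple superphosphate, x5 = kg of gypsum.
Minimize 0.74x1 + 1.09x2 + 1.96x3 + 0.75x4 + 0.16x5 subject to:
  0.04x1 + 0.13x3 ≥ 0.15   (nitrogen)
  0.18x2 + 0.01x4 + 0.18x5 ≥ 0.38   (sulfur)
  0.01x2 + 0.01x3 ≤ 0.01   (chloride)
  x1, x2, x3, x4, x5 ≥ 0.
The minimum-cost mix takes nothing from potassium sulfate, triple superphosphate — only bone meal, potassium nitrate, gypsum. There the nitrogen, sulfur, chloride constraints are tight.
Solving gives x1 = 0.5, x3 = 1, x5 = 2.111.
Total cost: 0.74·0.5 + 1.96·1 + 0.16·2.111 = 2.6678.

R$2.67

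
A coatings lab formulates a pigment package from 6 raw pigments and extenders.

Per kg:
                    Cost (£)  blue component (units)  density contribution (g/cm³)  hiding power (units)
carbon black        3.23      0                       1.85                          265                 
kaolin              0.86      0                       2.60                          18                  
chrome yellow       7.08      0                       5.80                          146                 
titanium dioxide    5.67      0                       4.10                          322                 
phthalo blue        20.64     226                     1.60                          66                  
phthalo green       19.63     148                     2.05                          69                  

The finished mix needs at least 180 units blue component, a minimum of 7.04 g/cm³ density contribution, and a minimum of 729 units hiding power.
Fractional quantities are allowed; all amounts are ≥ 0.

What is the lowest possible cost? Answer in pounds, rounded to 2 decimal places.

£24.95

This is a linear program. Let x1 = kg of carbon black, x2 = kg of kaolin, x3 = kg of chrome yellow, x4 = kg of titanium dioxide, x5 = kg of phthalo blue, x6 = kg of phthalo green.
min 3.23x1 + 0.86x2 + 7.08x3 + 5.67x4 + 20.64x5 + 19.63x6 with:
  226x5 + 148x6 ≥ 180   (blue component)
  1.85x1 + 2.6x2 + 5.8x3 + 4.1x4 + 1.6x5 + 2.05x6 ≥ 7.04   (density contribution)
  265x1 + 18x2 + 146x3 + 322x4 + 66x5 + 69x6 ≥ 729   (hiding power)
  x1, x2, x3, x4, x5, x6 ≥ 0.
At the optimum only carbon black, kaolin, phthalo blue are positive (chrome yellow, titanium dioxide, phthalo green = 0). There the blue component, density contribution, hiding power constraints are tight.
So carbon black = 2.524 kg, kaolin = 0.4217 kg, phthalo blue = 0.7965 kg.
Hence cost = 3.23·2.524 + 0.86·0.4217 + 20.64·0.7965 = £24.9549.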